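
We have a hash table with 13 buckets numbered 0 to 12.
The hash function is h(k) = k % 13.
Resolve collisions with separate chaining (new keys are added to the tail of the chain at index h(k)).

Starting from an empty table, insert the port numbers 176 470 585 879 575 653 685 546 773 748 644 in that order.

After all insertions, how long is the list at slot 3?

2

Insert 176: h=7, bucket 7 empty -> new chain.
Insert 470: h=2, bucket 2 empty -> new chain.
Insert 585: h=0, bucket 0 empty -> new chain.
Insert 879: h=8, bucket 8 empty -> new chain.
Insert 575: h=3, bucket 3 empty -> new chain.
Insert 653: h=3, bucket 3 nonempty -> append to chain.
Insert 685: h=9, bucket 9 empty -> new chain.
Insert 546: h=0, bucket 0 nonempty -> append to chain.
Insert 773: h=6, bucket 6 empty -> new chain.
Insert 748: h=7, bucket 7 nonempty -> append to chain.
Insert 644: h=7, bucket 7 nonempty -> append to chain.
Final buckets:
0: 585 -> 546
1: —
2: 470
3: 575 -> 653
4: —
5: —
6: 773
7: 176 -> 748 -> 644
8: 879
9: 685
10: —
11: —
12: —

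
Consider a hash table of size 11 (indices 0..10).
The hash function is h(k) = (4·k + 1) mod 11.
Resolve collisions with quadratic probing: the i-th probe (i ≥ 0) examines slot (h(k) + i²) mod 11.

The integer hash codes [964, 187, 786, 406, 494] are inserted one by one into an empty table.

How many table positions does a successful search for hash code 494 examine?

2

964 hashes to 7; slot 7 is free → place at 7.
187 hashes to 1; slot 1 is free → place at 1.
786 hashes to 10; slot 10 is free → place at 10.
406 hashes to 8; slot 8 is free → place at 8.
494 hashes to 8; 8 taken → place at 9.
Table: [∅, 187, ∅, ∅, ∅, ∅, ∅, 964, 406, 494, 786]
Lookup 494: h=8, probe 8,9 → found at 9.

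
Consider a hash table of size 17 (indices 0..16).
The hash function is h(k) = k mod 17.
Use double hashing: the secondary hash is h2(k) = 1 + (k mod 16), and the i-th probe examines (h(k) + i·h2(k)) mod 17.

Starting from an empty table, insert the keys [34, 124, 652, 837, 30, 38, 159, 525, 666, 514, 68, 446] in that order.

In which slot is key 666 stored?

34: h=0 → slot 0
124: h=5 → slot 5
652: h=6 → slot 6
837: h=4 → slot 4
30: h=13 → slot 13
38: h=4, h2=7, probe 4,11 → slot 11
159: h=6, h2=16, probe 6,5,4,3 → slot 3
525: h=15 → slot 15
666: h=3, h2=11, probe 3,14 → slot 14
514: h=4, h2=3, probe 4,7 → slot 7
68: h=0, h2=5, probe 0,5,10 → slot 10
446: h=4, h2=15, probe 4,2 → slot 2
Table: [34, -, 446, 159, 837, 124, 652, 514, -, -, 68, 38, -, 30, 666, 525, -]

14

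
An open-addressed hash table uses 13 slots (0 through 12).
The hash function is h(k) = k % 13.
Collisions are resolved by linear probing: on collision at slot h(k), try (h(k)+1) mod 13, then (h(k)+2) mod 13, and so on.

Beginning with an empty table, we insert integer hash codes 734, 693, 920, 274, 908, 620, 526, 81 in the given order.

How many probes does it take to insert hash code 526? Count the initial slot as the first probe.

734 hashes to 6; slot 6 is free => place at 6.
693 hashes to 4; slot 4 is free => place at 4.
920 hashes to 10; slot 10 is free => place at 10.
274 hashes to 1; slot 1 is free => place at 1.
908 hashes to 11; slot 11 is free => place at 11.
620 hashes to 9; slot 9 is free => place at 9.
526 hashes to 6; 6 taken => place at 7.
81 hashes to 3; slot 3 is free => place at 3.
Table: [., 274, ., 81, 693, ., 734, 526, ., 620, 920, 908, .]

2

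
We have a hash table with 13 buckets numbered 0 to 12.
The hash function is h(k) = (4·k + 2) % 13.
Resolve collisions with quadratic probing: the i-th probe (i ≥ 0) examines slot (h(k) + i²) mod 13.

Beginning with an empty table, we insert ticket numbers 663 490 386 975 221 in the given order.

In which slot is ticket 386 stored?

Insert 663: h=2, slot 2 empty -> index 2.
Insert 490: h=12, slot 12 empty -> index 12.
Insert 386: h=12, slot 12 occupied -> index 0.
Insert 975: h=2, slot 2 occupied -> index 3.
Insert 221: h=2, slots 2,3 occupied -> index 6.
Table: [386, ., 663, 975, ., ., 221, ., ., ., ., ., 490]

0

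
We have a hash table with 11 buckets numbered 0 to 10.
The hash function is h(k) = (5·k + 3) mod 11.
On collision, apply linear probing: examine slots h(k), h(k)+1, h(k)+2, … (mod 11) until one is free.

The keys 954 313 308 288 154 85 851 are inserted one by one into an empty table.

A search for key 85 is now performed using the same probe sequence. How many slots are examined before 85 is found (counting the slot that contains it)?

2

954: h=10 -> slot 10
313: h=6 -> slot 6
308: h=3 -> slot 3
288: h=2 -> slot 2
154: h=3, probe 3,4 -> slot 4
85: h=10, probe 10,0 -> slot 0
851: h=1 -> slot 1
Table: [85, 851, 288, 308, 154, -, 313, -, -, -, 954]
Lookup 85: h=10, probe 10,0 → found at 0.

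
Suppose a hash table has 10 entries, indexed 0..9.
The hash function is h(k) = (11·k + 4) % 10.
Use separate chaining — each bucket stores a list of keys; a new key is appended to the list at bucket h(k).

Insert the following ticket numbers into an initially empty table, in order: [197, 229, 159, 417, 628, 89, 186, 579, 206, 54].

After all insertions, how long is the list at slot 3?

197 → bucket 1
229 → bucket 3
159 → bucket 3 (collision)
417 → bucket 1 (collision)
628 → bucket 2
89 → bucket 3 (collision)
186 → bucket 0
579 → bucket 3 (collision)
206 → bucket 0 (collision)
54 → bucket 8
Final buckets:
0: 186 -> 206
1: 197 -> 417
2: 628
3: 229 -> 159 -> 89 -> 579
4: _
5: _
6: _
7: _
8: 54
9: _

4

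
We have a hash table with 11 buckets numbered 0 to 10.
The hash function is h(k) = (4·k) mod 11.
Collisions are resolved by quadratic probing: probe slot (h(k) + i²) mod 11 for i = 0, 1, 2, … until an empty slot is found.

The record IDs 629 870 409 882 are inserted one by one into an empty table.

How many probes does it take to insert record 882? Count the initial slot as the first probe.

3

629 hashes to 8; slot 8 is free => place at 8.
870 hashes to 4; slot 4 is free => place at 4.
409 hashes to 8; 8 taken => place at 9.
882 hashes to 8; 8,9 taken => place at 1.
Table: [∅, 882, ∅, ∅, 870, ∅, ∅, ∅, 629, 409, ∅]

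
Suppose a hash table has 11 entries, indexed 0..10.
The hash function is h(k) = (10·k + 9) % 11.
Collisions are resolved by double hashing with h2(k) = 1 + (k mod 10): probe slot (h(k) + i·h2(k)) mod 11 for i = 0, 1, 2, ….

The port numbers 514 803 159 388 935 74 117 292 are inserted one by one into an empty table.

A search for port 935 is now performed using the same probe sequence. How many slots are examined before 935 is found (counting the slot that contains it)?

514: h=1 → slot 1
803: h=9 → slot 9
159: h=4 → slot 4
388: h=6 → slot 6
935: h=9, h2=6, probe 9,4,10 → slot 10
74: h=1, h2=5, probe 1,6,0 → slot 0
117: h=2 → slot 2
292: h=3 → slot 3
Table: [74, 514, 117, 292, 159, ∅, 388, ∅, ∅, 803, 935]
Lookup 935: h=9, h2=6, probe 9,4,10 → found at 10.

3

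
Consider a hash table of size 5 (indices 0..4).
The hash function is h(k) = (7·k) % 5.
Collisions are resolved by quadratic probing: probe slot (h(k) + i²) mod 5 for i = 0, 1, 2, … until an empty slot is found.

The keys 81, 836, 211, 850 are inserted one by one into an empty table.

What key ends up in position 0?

850

81: h=2 -> slot 2
836: h=2, probe 2,3 -> slot 3
211: h=2, probe 2,3,1 -> slot 1
850: h=0 -> slot 0
Table: [850, 211, 81, 836, .]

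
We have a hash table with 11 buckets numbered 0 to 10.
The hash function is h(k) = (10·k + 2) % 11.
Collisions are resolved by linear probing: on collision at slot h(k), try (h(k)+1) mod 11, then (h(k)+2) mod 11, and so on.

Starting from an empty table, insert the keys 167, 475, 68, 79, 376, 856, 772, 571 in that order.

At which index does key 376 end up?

167: h=0 => slot 0
475: h=0, probe 0,1 => slot 1
68: h=0, probe 0,1,2 => slot 2
79: h=0, probe 0,1,2,3 => slot 3
376: h=0, probe 0,1,2,3,4 => slot 4
856: h=4, probe 4,5 => slot 5
772: h=0, probe 0,1,2,3,4,5,6 => slot 6
571: h=3, probe 3,4,5,6,7 => slot 7
Table: [167, 475, 68, 79, 376, 856, 772, 571, —, —, —]

4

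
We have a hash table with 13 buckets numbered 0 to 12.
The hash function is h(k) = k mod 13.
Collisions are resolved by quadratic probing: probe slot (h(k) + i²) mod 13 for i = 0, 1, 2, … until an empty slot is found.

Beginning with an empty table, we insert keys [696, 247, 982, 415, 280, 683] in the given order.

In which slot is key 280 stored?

11

Insert 696: h=7, slot 7 empty => index 7.
Insert 247: h=0, slot 0 empty => index 0.
Insert 982: h=7, slot 7 occupied => index 8.
Insert 415: h=12, slot 12 empty => index 12.
Insert 280: h=7, slots 7,8 occupied => index 11.
Insert 683: h=7, slots 7,8,11 occupied => index 3.
Table: [247, ∅, ∅, 683, ∅, ∅, ∅, 696, 982, ∅, ∅, 280, 415]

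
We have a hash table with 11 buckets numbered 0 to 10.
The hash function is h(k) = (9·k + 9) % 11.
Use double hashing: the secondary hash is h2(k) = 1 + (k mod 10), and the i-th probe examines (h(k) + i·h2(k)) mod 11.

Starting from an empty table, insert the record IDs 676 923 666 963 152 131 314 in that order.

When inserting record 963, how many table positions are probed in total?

Insert 676: h=10, slot 10 empty -> index 10.
Insert 923: h=0, slot 0 empty -> index 0.
Insert 666: h=8, slot 8 empty -> index 8.
Insert 963: h=8, h2=4, slot 8 occupied -> index 1.
Insert 152: h=2, slot 2 empty -> index 2.
Insert 131: h=0, h2=2, slots 0,2 occupied -> index 4.
Insert 314: h=8, h2=5, slots 8,2 occupied -> index 7.
Table: [923, 963, 152, —, 131, —, —, 314, 666, —, 676]

2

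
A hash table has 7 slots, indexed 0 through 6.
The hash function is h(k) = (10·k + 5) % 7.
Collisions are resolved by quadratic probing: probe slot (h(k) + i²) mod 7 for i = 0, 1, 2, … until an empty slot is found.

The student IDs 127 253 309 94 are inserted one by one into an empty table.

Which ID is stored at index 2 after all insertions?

253

Insert 127: h=1, slot 1 empty → index 1.
Insert 253: h=1, slot 1 occupied → index 2.
Insert 309: h=1, slots 1,2 occupied → index 5.
Insert 94: h=0, slot 0 empty → index 0.
Table: [94, 127, 253, ., ., 309, .]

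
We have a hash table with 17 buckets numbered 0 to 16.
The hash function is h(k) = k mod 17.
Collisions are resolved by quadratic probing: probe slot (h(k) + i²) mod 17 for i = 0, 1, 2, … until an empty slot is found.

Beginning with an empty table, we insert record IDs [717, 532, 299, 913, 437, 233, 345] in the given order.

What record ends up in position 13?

717: h=3 → slot 3
532: h=5 → slot 5
299: h=10 → slot 10
913: h=12 → slot 12
437: h=12, probe 12,13 → slot 13
233: h=12, probe 12,13,16 → slot 16
345: h=5, probe 5,6 → slot 6
Table: [—, —, —, 717, —, 532, 345, —, —, —, 299, —, 913, 437, —, —, 233]

437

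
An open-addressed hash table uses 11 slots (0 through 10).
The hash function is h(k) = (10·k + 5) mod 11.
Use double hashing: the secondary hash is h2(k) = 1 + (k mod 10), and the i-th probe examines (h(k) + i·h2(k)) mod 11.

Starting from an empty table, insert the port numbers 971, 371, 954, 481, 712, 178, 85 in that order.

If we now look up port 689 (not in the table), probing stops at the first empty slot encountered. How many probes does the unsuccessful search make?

971: h=2 => slot 2
371: h=8 => slot 8
954: h=8, h2=5, probe 8,2,7 => slot 7
481: h=8, h2=2, probe 8,10 => slot 10
712: h=8, h2=3, probe 8,0 => slot 0
178: h=3 => slot 3
85: h=8, h2=6, probe 8,3,9 => slot 9
Table: [712, ., 971, 178, ., ., ., 954, 371, 85, 481]
Lookup 689: h=9, h2=10, probe 9,8,7,6 → slot 6 empty, not found.

4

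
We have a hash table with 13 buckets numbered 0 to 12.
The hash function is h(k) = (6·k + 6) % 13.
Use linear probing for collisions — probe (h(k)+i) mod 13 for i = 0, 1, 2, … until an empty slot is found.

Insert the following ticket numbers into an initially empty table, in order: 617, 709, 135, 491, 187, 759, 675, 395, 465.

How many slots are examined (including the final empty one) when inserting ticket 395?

6

617 hashes to 3; slot 3 is free => place at 3.
709 hashes to 9; slot 9 is free => place at 9.
135 hashes to 10; slot 10 is free => place at 10.
491 hashes to 1; slot 1 is free => place at 1.
187 hashes to 10; 10 taken => place at 11.
759 hashes to 10; 10,11 taken => place at 12.
675 hashes to 0; slot 0 is free => place at 0.
395 hashes to 10; 10,11,12,0,1 taken => place at 2.
465 hashes to 1; 1,2,3 taken => place at 4.
Table: [675, 491, 395, 617, 465, ., ., ., ., 709, 135, 187, 759]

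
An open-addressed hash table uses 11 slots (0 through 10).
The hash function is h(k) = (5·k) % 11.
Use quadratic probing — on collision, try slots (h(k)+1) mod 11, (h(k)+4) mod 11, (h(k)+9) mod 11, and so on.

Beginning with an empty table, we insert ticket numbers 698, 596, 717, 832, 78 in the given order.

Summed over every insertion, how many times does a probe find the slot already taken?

1

698 hashes to 3; slot 3 is free -> place at 3.
596 hashes to 10; slot 10 is free -> place at 10.
717 hashes to 10; 10 taken -> place at 0.
832 hashes to 2; slot 2 is free -> place at 2.
78 hashes to 5; slot 5 is free -> place at 5.
Table: [717, _, 832, 698, _, 78, _, _, _, _, 596]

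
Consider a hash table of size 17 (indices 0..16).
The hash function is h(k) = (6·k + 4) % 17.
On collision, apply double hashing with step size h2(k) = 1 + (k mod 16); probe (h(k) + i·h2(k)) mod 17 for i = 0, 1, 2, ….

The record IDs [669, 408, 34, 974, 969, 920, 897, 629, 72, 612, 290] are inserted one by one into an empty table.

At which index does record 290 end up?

Insert 669: h=6, slot 6 empty → index 6.
Insert 408: h=4, slot 4 empty → index 4.
Insert 34: h=4, h2=3, slot 4 occupied → index 7.
Insert 974: h=0, slot 0 empty → index 0.
Insert 969: h=4, h2=10, slot 4 occupied → index 14.
Insert 920: h=16, slot 16 empty → index 16.
Insert 897: h=14, h2=2, slots 14,16 occupied → index 1.
Insert 629: h=4, h2=6, slot 4 occupied → index 10.
Insert 72: h=11, slot 11 empty → index 11.
Insert 612: h=4, h2=5, slot 4 occupied → index 9.
Insert 290: h=10, h2=3, slot 10 occupied → index 13.
Table: [974, 897, _, _, 408, _, 669, 34, _, 612, 629, 72, _, 290, 969, _, 920]

13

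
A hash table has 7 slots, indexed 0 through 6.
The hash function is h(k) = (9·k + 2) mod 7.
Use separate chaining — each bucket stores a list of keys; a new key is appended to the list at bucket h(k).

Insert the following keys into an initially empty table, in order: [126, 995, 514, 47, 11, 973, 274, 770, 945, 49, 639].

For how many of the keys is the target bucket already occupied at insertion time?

5

Insert 126: h=2, bucket 2 empty -> new chain.
Insert 995: h=4, bucket 4 empty -> new chain.
Insert 514: h=1, bucket 1 empty -> new chain.
Insert 47: h=5, bucket 5 empty -> new chain.
Insert 11: h=3, bucket 3 empty -> new chain.
Insert 973: h=2, bucket 2 nonempty -> append to chain.
Insert 274: h=4, bucket 4 nonempty -> append to chain.
Insert 770: h=2, bucket 2 nonempty -> append to chain.
Insert 945: h=2, bucket 2 nonempty -> append to chain.
Insert 49: h=2, bucket 2 nonempty -> append to chain.
Insert 639: h=6, bucket 6 empty -> new chain.
Final buckets:
0: ∅
1: 514
2: 126 -> 973 -> 770 -> 945 -> 49
3: 11
4: 995 -> 274
5: 47
6: 639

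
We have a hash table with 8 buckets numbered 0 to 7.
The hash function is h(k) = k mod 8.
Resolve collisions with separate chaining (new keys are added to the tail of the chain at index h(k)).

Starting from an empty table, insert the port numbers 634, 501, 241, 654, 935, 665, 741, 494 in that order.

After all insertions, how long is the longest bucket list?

2

634 -> bucket 2
501 -> bucket 5
241 -> bucket 1
654 -> bucket 6
935 -> bucket 7
665 -> bucket 1 (collision)
741 -> bucket 5 (collision)
494 -> bucket 6 (collision)
Final buckets:
0: -
1: 241 -> 665
2: 634
3: -
4: -
5: 501 -> 741
6: 654 -> 494
7: 935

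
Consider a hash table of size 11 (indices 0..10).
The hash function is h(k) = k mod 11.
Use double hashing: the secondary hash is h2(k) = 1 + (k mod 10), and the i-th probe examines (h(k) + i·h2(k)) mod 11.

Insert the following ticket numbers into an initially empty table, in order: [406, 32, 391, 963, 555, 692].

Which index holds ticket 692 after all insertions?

8

406 hashes to 10; slot 10 is free => place at 10.
32 hashes to 10, h2=3; 10 taken => place at 2.
391 hashes to 6; slot 6 is free => place at 6.
963 hashes to 6, h2=4; 6,10 taken => place at 3.
555 hashes to 5; slot 5 is free => place at 5.
692 hashes to 10, h2=3; 10,2,5 taken => place at 8.
Table: [., ., 32, 963, ., 555, 391, ., 692, ., 406]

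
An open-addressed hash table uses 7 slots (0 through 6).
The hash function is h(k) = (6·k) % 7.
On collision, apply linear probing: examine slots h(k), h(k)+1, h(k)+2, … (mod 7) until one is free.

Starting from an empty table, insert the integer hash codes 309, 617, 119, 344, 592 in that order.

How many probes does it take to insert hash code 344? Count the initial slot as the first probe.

4

Insert 309: h=6, slot 6 empty → index 6.
Insert 617: h=6, slot 6 occupied → index 0.
Insert 119: h=0, slot 0 occupied → index 1.
Insert 344: h=6, slots 6,0,1 occupied → index 2.
Insert 592: h=3, slot 3 empty → index 3.
Table: [617, 119, 344, 592, —, —, 309]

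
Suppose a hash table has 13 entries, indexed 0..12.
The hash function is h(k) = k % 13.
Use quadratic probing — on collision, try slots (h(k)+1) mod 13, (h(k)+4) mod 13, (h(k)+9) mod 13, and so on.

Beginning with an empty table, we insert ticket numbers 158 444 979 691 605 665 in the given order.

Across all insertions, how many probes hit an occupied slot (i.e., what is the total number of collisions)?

Insert 158: h=2, slot 2 empty -> index 2.
Insert 444: h=2, slot 2 occupied -> index 3.
Insert 979: h=4, slot 4 empty -> index 4.
Insert 691: h=2, slots 2,3 occupied -> index 6.
Insert 605: h=7, slot 7 empty -> index 7.
Insert 665: h=2, slots 2,3,6 occupied -> index 11.
Table: [_, _, 158, 444, 979, _, 691, 605, _, _, _, 665, _]

6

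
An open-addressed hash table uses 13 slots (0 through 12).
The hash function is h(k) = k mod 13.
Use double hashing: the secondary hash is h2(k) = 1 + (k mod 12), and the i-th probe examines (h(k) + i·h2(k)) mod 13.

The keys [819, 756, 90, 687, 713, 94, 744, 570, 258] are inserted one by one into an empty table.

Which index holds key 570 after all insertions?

6

819 hashes to 0; slot 0 is free -> place at 0.
756 hashes to 2; slot 2 is free -> place at 2.
90 hashes to 12; slot 12 is free -> place at 12.
687 hashes to 11; slot 11 is free -> place at 11.
713 hashes to 11, h2=6; 11 taken -> place at 4.
94 hashes to 3; slot 3 is free -> place at 3.
744 hashes to 3, h2=1; 3,4 taken -> place at 5.
570 hashes to 11, h2=7; 11,5,12 taken -> place at 6.
258 hashes to 11, h2=7; 11,5,12,6,0 taken -> place at 7.
Table: [819, ∅, 756, 94, 713, 744, 570, 258, ∅, ∅, ∅, 687, 90]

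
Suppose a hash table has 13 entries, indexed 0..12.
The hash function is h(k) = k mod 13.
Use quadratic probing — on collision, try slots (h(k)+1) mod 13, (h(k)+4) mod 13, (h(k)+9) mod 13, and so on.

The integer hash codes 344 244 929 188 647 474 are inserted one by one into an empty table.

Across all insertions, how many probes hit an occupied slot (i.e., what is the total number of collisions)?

9

Insert 344: h=6, slot 6 empty → index 6.
Insert 244: h=10, slot 10 empty → index 10.
Insert 929: h=6, slot 6 occupied → index 7.
Insert 188: h=6, slots 6,7,10 occupied → index 2.
Insert 647: h=10, slot 10 occupied → index 11.
Insert 474: h=6, slots 6,7,10,2 occupied → index 9.
Table: [—, —, 188, —, —, —, 344, 929, —, 474, 244, 647, —]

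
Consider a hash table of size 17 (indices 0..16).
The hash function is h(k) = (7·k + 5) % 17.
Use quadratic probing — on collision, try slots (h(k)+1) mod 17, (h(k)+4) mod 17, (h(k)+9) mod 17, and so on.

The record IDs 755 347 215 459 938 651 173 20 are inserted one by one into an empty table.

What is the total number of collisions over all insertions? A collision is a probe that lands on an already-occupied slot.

755 hashes to 3; slot 3 is free -> place at 3.
347 hashes to 3; 3 taken -> place at 4.
215 hashes to 14; slot 14 is free -> place at 14.
459 hashes to 5; slot 5 is free -> place at 5.
938 hashes to 9; slot 9 is free -> place at 9.
651 hashes to 6; slot 6 is free -> place at 6.
173 hashes to 9; 9 taken -> place at 10.
20 hashes to 9; 9,10 taken -> place at 13.
Table: [-, -, -, 755, 347, 459, 651, -, -, 938, 173, -, -, 20, 215, -, -]

4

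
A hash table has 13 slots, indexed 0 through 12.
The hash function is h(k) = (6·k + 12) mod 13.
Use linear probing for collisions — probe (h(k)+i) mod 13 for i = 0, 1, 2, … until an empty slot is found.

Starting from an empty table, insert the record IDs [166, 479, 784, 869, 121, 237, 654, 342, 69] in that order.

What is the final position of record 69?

3

166 hashes to 7; slot 7 is free -> place at 7.
479 hashes to 0; slot 0 is free -> place at 0.
784 hashes to 10; slot 10 is free -> place at 10.
869 hashes to 0; 0 taken -> place at 1.
121 hashes to 10; 10 taken -> place at 11.
237 hashes to 4; slot 4 is free -> place at 4.
654 hashes to 10; 10,11 taken -> place at 12.
342 hashes to 10; 10,11,12,0,1 taken -> place at 2.
69 hashes to 10; 10,11,12,0,1,2 taken -> place at 3.
Table: [479, 869, 342, 69, 237, —, —, 166, —, —, 784, 121, 654]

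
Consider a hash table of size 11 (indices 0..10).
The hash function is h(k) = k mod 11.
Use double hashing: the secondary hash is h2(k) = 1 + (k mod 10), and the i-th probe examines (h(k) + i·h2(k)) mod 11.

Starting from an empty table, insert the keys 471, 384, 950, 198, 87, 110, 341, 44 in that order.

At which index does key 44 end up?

Insert 471: h=9, slot 9 empty → index 9.
Insert 384: h=10, slot 10 empty → index 10.
Insert 950: h=4, slot 4 empty → index 4.
Insert 198: h=0, slot 0 empty → index 0.
Insert 87: h=10, h2=8, slot 10 occupied → index 7.
Insert 110: h=0, h2=1, slot 0 occupied → index 1.
Insert 341: h=0, h2=2, slot 0 occupied → index 2.
Insert 44: h=0, h2=5, slot 0 occupied → index 5.
Table: [198, 110, 341, ∅, 950, 44, ∅, 87, ∅, 471, 384]

5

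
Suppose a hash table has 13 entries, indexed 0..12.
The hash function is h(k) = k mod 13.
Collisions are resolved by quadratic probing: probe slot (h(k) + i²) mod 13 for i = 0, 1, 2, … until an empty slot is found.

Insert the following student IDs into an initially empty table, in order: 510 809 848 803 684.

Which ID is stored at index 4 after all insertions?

510 hashes to 3; slot 3 is free -> place at 3.
809 hashes to 3; 3 taken -> place at 4.
848 hashes to 3; 3,4 taken -> place at 7.
803 hashes to 10; slot 10 is free -> place at 10.
684 hashes to 8; slot 8 is free -> place at 8.
Table: [∅, ∅, ∅, 510, 809, ∅, ∅, 848, 684, ∅, 803, ∅, ∅]

809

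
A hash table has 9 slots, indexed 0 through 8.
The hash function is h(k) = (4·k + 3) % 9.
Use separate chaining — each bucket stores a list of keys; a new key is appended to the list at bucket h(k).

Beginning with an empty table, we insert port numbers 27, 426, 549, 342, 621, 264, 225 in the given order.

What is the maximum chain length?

27 → bucket 3
426 → bucket 6
549 → bucket 3 (collision)
342 → bucket 3 (collision)
621 → bucket 3 (collision)
264 → bucket 6 (collision)
225 → bucket 3 (collision)
Final buckets:
0: —
1: —
2: —
3: 27 -> 549 -> 342 -> 621 -> 225
4: —
5: —
6: 426 -> 264
7: —
8: —

5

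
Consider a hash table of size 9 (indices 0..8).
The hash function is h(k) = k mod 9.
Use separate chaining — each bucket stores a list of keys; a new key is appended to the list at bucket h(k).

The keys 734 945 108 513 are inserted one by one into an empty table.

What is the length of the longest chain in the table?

3

Insert 734: h=5, bucket 5 empty -> new chain.
Insert 945: h=0, bucket 0 empty -> new chain.
Insert 108: h=0, bucket 0 nonempty -> append to chain.
Insert 513: h=0, bucket 0 nonempty -> append to chain.
Final buckets:
0: 945 -> 108 -> 513
1: -
2: -
3: -
4: -
5: 734
6: -
7: -
8: -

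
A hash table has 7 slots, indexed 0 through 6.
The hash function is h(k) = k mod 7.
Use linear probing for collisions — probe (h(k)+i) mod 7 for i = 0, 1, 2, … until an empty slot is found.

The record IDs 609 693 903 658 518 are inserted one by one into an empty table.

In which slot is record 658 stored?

609 hashes to 0; slot 0 is free → place at 0.
693 hashes to 0; 0 taken → place at 1.
903 hashes to 0; 0,1 taken → place at 2.
658 hashes to 0; 0,1,2 taken → place at 3.
518 hashes to 0; 0,1,2,3 taken → place at 4.
Table: [609, 693, 903, 658, 518, -, -]

3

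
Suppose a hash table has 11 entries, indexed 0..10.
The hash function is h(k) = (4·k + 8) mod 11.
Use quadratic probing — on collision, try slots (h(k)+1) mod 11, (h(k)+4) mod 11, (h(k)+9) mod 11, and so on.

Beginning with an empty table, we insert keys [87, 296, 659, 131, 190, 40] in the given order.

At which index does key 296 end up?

87: h=4 -> slot 4
296: h=4, probe 4,5 -> slot 5
659: h=4, probe 4,5,8 -> slot 8
131: h=4, probe 4,5,8,2 -> slot 2
190: h=9 -> slot 9
40: h=3 -> slot 3
Table: [., ., 131, 40, 87, 296, ., ., 659, 190, .]

5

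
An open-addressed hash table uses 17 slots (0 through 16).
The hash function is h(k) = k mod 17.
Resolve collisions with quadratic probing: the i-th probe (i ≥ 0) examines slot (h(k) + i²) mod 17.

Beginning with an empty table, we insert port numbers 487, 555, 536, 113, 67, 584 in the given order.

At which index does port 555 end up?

Insert 487: h=11, slot 11 empty -> index 11.
Insert 555: h=11, slot 11 occupied -> index 12.
Insert 536: h=9, slot 9 empty -> index 9.
Insert 113: h=11, slots 11,12 occupied -> index 15.
Insert 67: h=16, slot 16 empty -> index 16.
Insert 584: h=6, slot 6 empty -> index 6.
Table: [-, -, -, -, -, -, 584, -, -, 536, -, 487, 555, -, -, 113, 67]

12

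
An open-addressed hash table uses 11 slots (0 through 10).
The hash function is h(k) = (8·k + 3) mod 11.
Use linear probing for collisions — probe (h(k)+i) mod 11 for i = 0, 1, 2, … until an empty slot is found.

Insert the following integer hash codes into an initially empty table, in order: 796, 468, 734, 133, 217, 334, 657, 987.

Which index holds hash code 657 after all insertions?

5

Insert 796: h=2, slot 2 empty → index 2.
Insert 468: h=7, slot 7 empty → index 7.
Insert 734: h=1, slot 1 empty → index 1.
Insert 133: h=0, slot 0 empty → index 0.
Insert 217: h=1, slots 1,2 occupied → index 3.
Insert 334: h=2, slots 2,3 occupied → index 4.
Insert 657: h=1, slots 1,2,3,4 occupied → index 5.
Insert 987: h=1, slots 1,2,3,4,5 occupied → index 6.
Table: [133, 734, 796, 217, 334, 657, 987, 468, ∅, ∅, ∅]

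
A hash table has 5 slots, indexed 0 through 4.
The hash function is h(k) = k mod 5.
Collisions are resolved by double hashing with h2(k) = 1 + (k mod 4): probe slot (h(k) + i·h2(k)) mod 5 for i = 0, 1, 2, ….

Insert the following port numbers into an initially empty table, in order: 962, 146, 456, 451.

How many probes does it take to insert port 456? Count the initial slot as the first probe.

3

Insert 962: h=2, slot 2 empty → index 2.
Insert 146: h=1, slot 1 empty → index 1.
Insert 456: h=1, h2=1, slots 1,2 occupied → index 3.
Insert 451: h=1, h2=4, slot 1 occupied → index 0.
Table: [451, 146, 962, 456, .]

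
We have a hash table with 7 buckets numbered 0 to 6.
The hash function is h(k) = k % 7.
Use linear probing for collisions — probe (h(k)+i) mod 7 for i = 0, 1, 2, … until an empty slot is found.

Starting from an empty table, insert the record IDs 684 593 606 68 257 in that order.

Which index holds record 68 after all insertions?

684 hashes to 5; slot 5 is free → place at 5.
593 hashes to 5; 5 taken → place at 6.
606 hashes to 4; slot 4 is free → place at 4.
68 hashes to 5; 5,6 taken → place at 0.
257 hashes to 5; 5,6,0 taken → place at 1.
Table: [68, 257, _, _, 606, 684, 593]

0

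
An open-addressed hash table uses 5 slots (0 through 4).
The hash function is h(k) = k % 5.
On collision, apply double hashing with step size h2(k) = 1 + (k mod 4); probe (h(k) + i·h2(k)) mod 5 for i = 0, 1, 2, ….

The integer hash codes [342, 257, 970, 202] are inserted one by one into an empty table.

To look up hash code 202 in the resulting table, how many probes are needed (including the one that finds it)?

3

342: h=2 → slot 2
257: h=2, h2=2, probe 2,4 → slot 4
970: h=0 → slot 0
202: h=2, h2=3, probe 2,0,3 → slot 3
Table: [970, -, 342, 202, 257]
Lookup 202: h=2, h2=3, probe 2,0,3 → found at 3.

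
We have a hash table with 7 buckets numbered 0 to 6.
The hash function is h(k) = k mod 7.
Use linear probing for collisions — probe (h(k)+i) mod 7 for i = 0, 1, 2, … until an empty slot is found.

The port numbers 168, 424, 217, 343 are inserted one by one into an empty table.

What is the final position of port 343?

168 hashes to 0; slot 0 is free => place at 0.
424 hashes to 4; slot 4 is free => place at 4.
217 hashes to 0; 0 taken => place at 1.
343 hashes to 0; 0,1 taken => place at 2.
Table: [168, 217, 343, -, 424, -, -]

2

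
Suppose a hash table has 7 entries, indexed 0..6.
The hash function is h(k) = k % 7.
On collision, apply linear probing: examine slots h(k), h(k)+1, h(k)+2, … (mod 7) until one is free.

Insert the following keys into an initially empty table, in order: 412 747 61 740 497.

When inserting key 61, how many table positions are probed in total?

412 hashes to 6; slot 6 is free → place at 6.
747 hashes to 5; slot 5 is free → place at 5.
61 hashes to 5; 5,6 taken → place at 0.
740 hashes to 5; 5,6,0 taken → place at 1.
497 hashes to 0; 0,1 taken → place at 2.
Table: [61, 740, 497, ., ., 747, 412]

3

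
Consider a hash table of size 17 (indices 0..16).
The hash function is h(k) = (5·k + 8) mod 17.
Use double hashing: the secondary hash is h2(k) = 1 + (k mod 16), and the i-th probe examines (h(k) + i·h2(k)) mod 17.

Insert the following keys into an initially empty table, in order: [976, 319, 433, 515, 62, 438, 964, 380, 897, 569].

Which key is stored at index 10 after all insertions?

569

976: h=9 => slot 9
319: h=5 => slot 5
433: h=14 => slot 14
515: h=16 => slot 16
62: h=12 => slot 12
438: h=5, h2=7, probe 5,12,2 => slot 2
964: h=0 => slot 0
380: h=4 => slot 4
897: h=5, h2=2, probe 5,7 => slot 7
569: h=14, h2=10, probe 14,7,0,10 => slot 10
Table: [964, —, 438, —, 380, 319, —, 897, —, 976, 569, —, 62, —, 433, —, 515]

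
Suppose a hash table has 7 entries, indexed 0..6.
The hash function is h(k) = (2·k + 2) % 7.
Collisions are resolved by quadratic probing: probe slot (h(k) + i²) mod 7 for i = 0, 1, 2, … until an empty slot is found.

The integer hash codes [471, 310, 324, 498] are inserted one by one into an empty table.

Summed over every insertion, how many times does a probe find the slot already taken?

Insert 471: h=6, slot 6 empty => index 6.
Insert 310: h=6, slot 6 occupied => index 0.
Insert 324: h=6, slots 6,0 occupied => index 3.
Insert 498: h=4, slot 4 empty => index 4.
Table: [310, _, _, 324, 498, _, 471]

3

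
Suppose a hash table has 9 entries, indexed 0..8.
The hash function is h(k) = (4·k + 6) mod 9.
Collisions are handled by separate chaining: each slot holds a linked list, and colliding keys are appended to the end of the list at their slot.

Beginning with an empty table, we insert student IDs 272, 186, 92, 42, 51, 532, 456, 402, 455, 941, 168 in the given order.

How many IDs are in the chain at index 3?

6

Insert 272: h=5, bucket 5 empty -> new chain.
Insert 186: h=3, bucket 3 empty -> new chain.
Insert 92: h=5, bucket 5 nonempty -> append to chain.
Insert 42: h=3, bucket 3 nonempty -> append to chain.
Insert 51: h=3, bucket 3 nonempty -> append to chain.
Insert 532: h=1, bucket 1 empty -> new chain.
Insert 456: h=3, bucket 3 nonempty -> append to chain.
Insert 402: h=3, bucket 3 nonempty -> append to chain.
Insert 455: h=8, bucket 8 empty -> new chain.
Insert 941: h=8, bucket 8 nonempty -> append to chain.
Insert 168: h=3, bucket 3 nonempty -> append to chain.
Final buckets:
0: —
1: 532
2: —
3: 186 -> 42 -> 51 -> 456 -> 402 -> 168
4: —
5: 272 -> 92
6: —
7: —
8: 455 -> 941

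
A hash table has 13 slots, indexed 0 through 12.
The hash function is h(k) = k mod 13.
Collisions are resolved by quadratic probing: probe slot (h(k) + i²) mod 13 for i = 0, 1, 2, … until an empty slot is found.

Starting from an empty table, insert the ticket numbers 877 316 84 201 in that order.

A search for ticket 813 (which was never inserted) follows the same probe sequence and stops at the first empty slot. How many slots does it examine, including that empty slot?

2

Insert 877: h=6, slot 6 empty → index 6.
Insert 316: h=4, slot 4 empty → index 4.
Insert 84: h=6, slot 6 occupied → index 7.
Insert 201: h=6, slots 6,7 occupied → index 10.
Table: [_, _, _, _, 316, _, 877, 84, _, _, 201, _, _]
Lookup 813: h=7, probe 7,8 → slot 8 empty, not found.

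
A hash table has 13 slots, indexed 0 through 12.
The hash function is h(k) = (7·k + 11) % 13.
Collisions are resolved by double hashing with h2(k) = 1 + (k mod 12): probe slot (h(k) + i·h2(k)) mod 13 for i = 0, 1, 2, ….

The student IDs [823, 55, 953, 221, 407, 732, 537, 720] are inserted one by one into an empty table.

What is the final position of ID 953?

Insert 823: h=0, slot 0 empty → index 0.
Insert 55: h=6, slot 6 empty → index 6.
Insert 953: h=0, h2=6, slots 0,6 occupied → index 12.
Insert 221: h=11, slot 11 empty → index 11.
Insert 407: h=0, h2=12, slots 0,12,11 occupied → index 10.
Insert 732: h=0, h2=1, slot 0 occupied → index 1.
Insert 537: h=0, h2=10, slots 0,10 occupied → index 7.
Insert 720: h=7, h2=1, slot 7 occupied → index 8.
Table: [823, 732, —, —, —, —, 55, 537, 720, —, 407, 221, 953]

12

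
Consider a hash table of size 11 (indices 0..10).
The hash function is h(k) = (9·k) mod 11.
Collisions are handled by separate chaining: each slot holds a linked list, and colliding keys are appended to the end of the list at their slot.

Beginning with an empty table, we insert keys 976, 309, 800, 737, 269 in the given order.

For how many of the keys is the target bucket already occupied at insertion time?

1

976 → bucket 6
309 → bucket 9
800 → bucket 6 (collision)
737 → bucket 0
269 → bucket 1
Final buckets:
0: 737
1: 269
2: —
3: —
4: —
5: —
6: 976 -> 800
7: —
8: —
9: 309
10: —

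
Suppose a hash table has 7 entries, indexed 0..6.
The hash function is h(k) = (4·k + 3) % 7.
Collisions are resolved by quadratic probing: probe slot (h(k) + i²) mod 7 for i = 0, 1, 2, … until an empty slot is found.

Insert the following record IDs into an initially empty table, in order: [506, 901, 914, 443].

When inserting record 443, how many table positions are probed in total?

3

506 hashes to 4; slot 4 is free => place at 4.
901 hashes to 2; slot 2 is free => place at 2.
914 hashes to 5; slot 5 is free => place at 5.
443 hashes to 4; 4,5 taken => place at 1.
Table: [—, 443, 901, —, 506, 914, —]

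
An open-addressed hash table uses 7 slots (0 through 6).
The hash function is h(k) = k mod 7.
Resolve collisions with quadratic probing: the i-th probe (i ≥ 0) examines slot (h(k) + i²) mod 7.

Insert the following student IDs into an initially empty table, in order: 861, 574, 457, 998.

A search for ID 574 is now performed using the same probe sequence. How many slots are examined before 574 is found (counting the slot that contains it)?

861: h=0 → slot 0
574: h=0, probe 0,1 → slot 1
457: h=2 → slot 2
998: h=4 → slot 4
Table: [861, 574, 457, —, 998, —, —]
Lookup 574: h=0, probe 0,1 → found at 1.

2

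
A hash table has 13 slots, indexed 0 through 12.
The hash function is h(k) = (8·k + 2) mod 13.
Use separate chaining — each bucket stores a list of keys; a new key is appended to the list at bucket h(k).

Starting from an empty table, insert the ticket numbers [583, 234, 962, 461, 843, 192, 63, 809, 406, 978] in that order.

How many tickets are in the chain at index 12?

3

583 -> bucket 12
234 -> bucket 2
962 -> bucket 2 (collision)
461 -> bucket 11
843 -> bucket 12 (collision)
192 -> bucket 4
63 -> bucket 12 (collision)
809 -> bucket 0
406 -> bucket 0 (collision)
978 -> bucket 0 (collision)
Final buckets:
0: 809 -> 406 -> 978
1: _
2: 234 -> 962
3: _
4: 192
5: _
6: _
7: _
8: _
9: _
10: _
11: 461
12: 583 -> 843 -> 63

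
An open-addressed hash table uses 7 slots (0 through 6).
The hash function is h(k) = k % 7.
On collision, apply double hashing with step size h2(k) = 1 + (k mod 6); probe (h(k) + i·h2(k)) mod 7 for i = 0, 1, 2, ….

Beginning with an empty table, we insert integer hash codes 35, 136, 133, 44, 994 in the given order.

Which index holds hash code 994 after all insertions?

35 hashes to 0; slot 0 is free => place at 0.
136 hashes to 3; slot 3 is free => place at 3.
133 hashes to 0, h2=2; 0 taken => place at 2.
44 hashes to 2, h2=3; 2 taken => place at 5.
994 hashes to 0, h2=5; 0,5,3 taken => place at 1.
Table: [35, 994, 133, 136, —, 44, —]

1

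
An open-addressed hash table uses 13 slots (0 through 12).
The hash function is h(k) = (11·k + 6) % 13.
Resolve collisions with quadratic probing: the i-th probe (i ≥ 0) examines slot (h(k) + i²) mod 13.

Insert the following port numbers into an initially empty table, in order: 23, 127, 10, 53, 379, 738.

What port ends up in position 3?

10

23: h=12 -> slot 12
127: h=12, probe 12,0 -> slot 0
10: h=12, probe 12,0,3 -> slot 3
53: h=4 -> slot 4
379: h=2 -> slot 2
738: h=12, probe 12,0,3,8 -> slot 8
Table: [127, ., 379, 10, 53, ., ., ., 738, ., ., ., 23]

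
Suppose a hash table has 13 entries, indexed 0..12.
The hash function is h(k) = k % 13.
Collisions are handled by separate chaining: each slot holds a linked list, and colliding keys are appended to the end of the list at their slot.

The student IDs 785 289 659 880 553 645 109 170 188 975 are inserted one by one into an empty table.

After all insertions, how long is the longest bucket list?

785 → bucket 5
289 → bucket 3
659 → bucket 9
880 → bucket 9 (collision)
553 → bucket 7
645 → bucket 8
109 → bucket 5 (collision)
170 → bucket 1
188 → bucket 6
975 → bucket 0
Final buckets:
0: 975
1: 170
2: ∅
3: 289
4: ∅
5: 785 -> 109
6: 188
7: 553
8: 645
9: 659 -> 880
10: ∅
11: ∅
12: ∅

2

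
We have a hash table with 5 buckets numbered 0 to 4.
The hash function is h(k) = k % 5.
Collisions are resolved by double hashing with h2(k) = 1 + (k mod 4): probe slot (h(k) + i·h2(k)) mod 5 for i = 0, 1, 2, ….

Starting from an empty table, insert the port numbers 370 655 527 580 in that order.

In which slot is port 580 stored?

370: h=0 -> slot 0
655: h=0, h2=4, probe 0,4 -> slot 4
527: h=2 -> slot 2
580: h=0, h2=1, probe 0,1 -> slot 1
Table: [370, 580, 527, —, 655]

1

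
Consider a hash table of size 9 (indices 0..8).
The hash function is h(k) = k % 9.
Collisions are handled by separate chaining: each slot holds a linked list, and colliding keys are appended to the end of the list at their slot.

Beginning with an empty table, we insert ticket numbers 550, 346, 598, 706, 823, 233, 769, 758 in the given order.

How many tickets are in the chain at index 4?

5

Insert 550: h=1, bucket 1 empty → new chain.
Insert 346: h=4, bucket 4 empty → new chain.
Insert 598: h=4, bucket 4 nonempty → append to chain.
Insert 706: h=4, bucket 4 nonempty → append to chain.
Insert 823: h=4, bucket 4 nonempty → append to chain.
Insert 233: h=8, bucket 8 empty → new chain.
Insert 769: h=4, bucket 4 nonempty → append to chain.
Insert 758: h=2, bucket 2 empty → new chain.
Final buckets:
0: _
1: 550
2: 758
3: _
4: 346 -> 598 -> 706 -> 823 -> 769
5: _
6: _
7: _
8: 233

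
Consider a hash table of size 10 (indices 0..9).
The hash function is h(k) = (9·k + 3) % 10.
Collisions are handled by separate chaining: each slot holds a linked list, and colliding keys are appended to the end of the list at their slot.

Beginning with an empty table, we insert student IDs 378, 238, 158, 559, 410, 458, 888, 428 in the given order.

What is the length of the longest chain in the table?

378 → bucket 5
238 → bucket 5 (collision)
158 → bucket 5 (collision)
559 → bucket 4
410 → bucket 3
458 → bucket 5 (collision)
888 → bucket 5 (collision)
428 → bucket 5 (collision)
Final buckets:
0: —
1: —
2: —
3: 410
4: 559
5: 378 -> 238 -> 158 -> 458 -> 888 -> 428
6: —
7: —
8: —
9: —

6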